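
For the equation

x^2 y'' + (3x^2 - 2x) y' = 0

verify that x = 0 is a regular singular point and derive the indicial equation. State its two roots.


Divide by x^2 to reach normal form y'' + P_1(x) y' + P_2(x) y = 0 with P_1(x) = 3 - 2/x and P_2(x) = 0.
x = 0 is a singular point because the y'-coefficient 3 - 2/x has a pole at x = 0.
It is a regular singular point because x P_1(x) = p(x) = 3x - 2 and x^2 P_2(x) = q(x) = 0 are polynomials, hence analytic at x = 0.
p(0) = -2,  q(0) = 0.
Indicial equation: r(r-1) + p(0) r + q(0) = 0, i.e. r^2 + (p(0) - 1) r + q(0) = 0, i.e. r^2 - 3 r = 0.
Discriminant: (-3)^2 - 4(0) = 9, so r = (3 ± 3)/2.
Solving: r_1 = 3, r_2 = 0.

indicial: r^2 - 3 r = 0; roots r_1 = 3, r_2 = 0


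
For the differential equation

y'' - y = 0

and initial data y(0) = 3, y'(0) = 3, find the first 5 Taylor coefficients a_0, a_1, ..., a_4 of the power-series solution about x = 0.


Ansatz: y(x) = sum_{n>=0} a_n x^n, so y'(x) = sum_{n>=1} n a_n x^(n-1) and y''(x) = sum_{n>=2} n(n-1) a_n x^(n-2).
Substitute into P(x) y'' + Q(x) y' + R(x) y = 0 with P(x) = 1, Q(x) = 0, R(x) = -1, and match powers of x.
Initial conditions: a_0 = 3, a_1 = 3.
Setting the coefficient of each power of x to zero and solving order by order (substituting the coefficients already found):
  x^0: 2 a_2 - a_0 = 0  ->  2 a_2 = a_0 = 3  ->  a_2 = 3/2
  x^1: 6 a_3 - a_1 = 0  ->  6 a_3 = a_1 = 3  ->  a_3 = 1/2
  x^2: 12 a_4 - a_2 = 0  ->  12 a_4 = a_2 = 3/2  ->  a_4 = 1/8
Truncated series: y(x) = 3 + 3 x + (3/2) x^2 + (1/2) x^3 + (1/8) x^4 + O(x^5).

a_0 = 3; a_1 = 3; a_2 = 3/2; a_3 = 1/2; a_4 = 1/8


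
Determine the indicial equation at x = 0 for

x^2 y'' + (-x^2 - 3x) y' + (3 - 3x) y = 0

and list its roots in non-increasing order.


Divide by x^2 to reach normal form y'' + P_1(x) y' + P_2(x) y = 0 with P_1(x) = -1 - 3/x and P_2(x) = -3/x + 3/x^2.
x = 0 is a singular point because the y'-coefficient -1 - 3/x has a pole at x = 0 and the y-coefficient -3/x + 3/x^2 has a pole at x = 0.
It is a regular singular point because x P_1(x) = p(x) = -x - 3 and x^2 P_2(x) = q(x) = 3 - 3x are polynomials, hence analytic at x = 0.
p(0) = -3,  q(0) = 3.
Indicial equation: r(r-1) + p(0) r + q(0) = 0, i.e. r^2 + (p(0) - 1) r + q(0) = 0, i.e. r^2 - 4 r + 3 = 0.
Discriminant: (-4)^2 - 4(3) = 4, so r = (4 ± 2)/2.
Solving: r_1 = 3, r_2 = 1.

indicial: r^2 - 4 r + 3 = 0; roots r_1 = 3, r_2 = 1


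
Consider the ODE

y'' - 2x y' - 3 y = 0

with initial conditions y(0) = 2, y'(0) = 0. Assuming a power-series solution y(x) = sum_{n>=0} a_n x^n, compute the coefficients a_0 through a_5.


Ansatz: y(x) = sum_{n>=0} a_n x^n, so y'(x) = sum_{n>=1} n a_n x^(n-1) and y''(x) = sum_{n>=2} n(n-1) a_n x^(n-2).
Substitute into P(x) y'' + Q(x) y' + R(x) y = 0 with P(x) = 1, Q(x) = -2x, R(x) = -3, and match powers of x.
Initial conditions: a_0 = 2, a_1 = 0.
Setting the coefficient of each power of x to zero and solving order by order (substituting the coefficients already found):
  x^0: 2 a_2 - 3 a_0 = 0  ->  2 a_2 = 3 a_0 = 6  ->  a_2 = 3
  x^1: 6 a_3 - 5 a_1 = 0  ->  6 a_3 = 5 a_1 = 0  ->  a_3 = 0
  x^2: 12 a_4 - 7 a_2 = 0  ->  12 a_4 = 7 a_2 = 21  ->  a_4 = 7/4
  x^3: 20 a_5 - 9 a_3 = 0  ->  20 a_5 = 9 a_3 = 0  ->  a_5 = 0
Truncated series: y(x) = 2 + 3 x^2 + (7/4) x^4 + O(x^6).

a_0 = 2; a_1 = 0; a_2 = 3; a_3 = 0; a_4 = 7/4; a_5 = 0


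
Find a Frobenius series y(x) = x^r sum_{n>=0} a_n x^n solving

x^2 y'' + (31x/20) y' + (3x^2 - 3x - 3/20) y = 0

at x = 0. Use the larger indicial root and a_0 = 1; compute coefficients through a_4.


Write in Frobenius form y'' + (p(x)/x) y' + (q(x)/x^2) y = 0:
  p(x) = 31/20,  q(x) = 3x^2 - 3x - 3/20.
Indicial equation: r(r-1) + (31/20) r + (-3/20) = 0 -> roots r_1 = 1/5, r_2 = -3/4.
Take r = r_1 = 1/5. Let y(x) = x^r sum_{n>=0} a_n x^n with a_0 = 1.
Substitute y = x^r sum a_n x^n and match x^{r+n}. The recurrence is
  D(n) a_n - 3 a_{n-1} + 3 a_{n-2} = 0,  where D(n) = (r+n)(r+n-1) + (31/20)(r+n) + (-3/20).
  a_n = [3 a_{n-1} - 3 a_{n-2}] / D(n).
Since the indicial polynomial factors as (r - r_1)(r - r_2), D(n) = (r_1 + n - r_1)(r_1 + n - r_2) = n(n + 19/20).
Evaluating step by step (a_0 = 1):
  n = 1: D(1) = 1(1 + 19/20) = 39/20; numerator = 3(1) = 3; a_1 = (3)/(39/20) = 20/13
  n = 2: D(2) = 2(2 + 19/20) = 59/10; numerator = 3(20/13) - 3(1) = 21/13; a_2 = (21/13)/(59/10) = 210/767
  n = 3: D(3) = 3(3 + 19/20) = 237/20; numerator = 3(210/767) - 3(20/13) = -2910/767; a_3 = (-2910/767)/(237/20) = -19400/60593
  n = 4: D(4) = 4(4 + 19/20) = 99/5; numerator = 3(-19400/60593) - 3(210/767) = -1830/1027; a_4 = (-1830/1027)/(99/5) = -3050/33891

r = 1/5; a_0 = 1; a_1 = 20/13; a_2 = 210/767; a_3 = -19400/60593; a_4 = -3050/33891


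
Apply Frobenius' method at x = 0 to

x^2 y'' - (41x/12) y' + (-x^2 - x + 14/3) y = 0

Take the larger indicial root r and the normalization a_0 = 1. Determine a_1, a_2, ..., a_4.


Write in Frobenius form y'' + (p(x)/x) y' + (q(x)/x^2) y = 0:
  p(x) = -41/12,  q(x) = -x^2 - x + 14/3.
Indicial equation: r(r-1) + (-41/12) r + (14/3) = 0 -> roots r_1 = 8/3, r_2 = 7/4.
Take r = r_1 = 8/3. Let y(x) = x^r sum_{n>=0} a_n x^n with a_0 = 1.
Substitute y = x^r sum a_n x^n and match x^{r+n}. The recurrence is
  D(n) a_n - 1 a_{n-1} - 1 a_{n-2} = 0,  where D(n) = (r+n)(r+n-1) + (-41/12)(r+n) + (14/3).
  a_n = [1 a_{n-1} + 1 a_{n-2}] / D(n).
Since the indicial polynomial factors as (r - r_1)(r - r_2), D(n) = (r_1 + n - r_1)(r_1 + n - r_2) = n(n + 11/12).
Evaluating step by step (a_0 = 1):
  n = 1: D(1) = 1(1 + 11/12) = 23/12; numerator = 1(1) = 1; a_1 = (1)/(23/12) = 12/23
  n = 2: D(2) = 2(2 + 11/12) = 35/6; numerator = 1(12/23) + 1(1) = 35/23; a_2 = (35/23)/(35/6) = 6/23
  n = 3: D(3) = 3(3 + 11/12) = 47/4; numerator = 1(6/23) + 1(12/23) = 18/23; a_3 = (18/23)/(47/4) = 72/1081
  n = 4: D(4) = 4(4 + 11/12) = 59/3; numerator = 1(72/1081) + 1(6/23) = 354/1081; a_4 = (354/1081)/(59/3) = 18/1081

r = 8/3; a_0 = 1; a_1 = 12/23; a_2 = 6/23; a_3 = 72/1081; a_4 = 18/1081


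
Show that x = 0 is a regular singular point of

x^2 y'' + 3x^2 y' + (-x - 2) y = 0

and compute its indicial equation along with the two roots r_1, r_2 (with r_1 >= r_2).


Divide by x^2 to reach normal form y'' + P_1(x) y' + P_2(x) y = 0 with P_1(x) = 3 and P_2(x) = -1/x - 2/x^2.
x = 0 is a singular point because the y-coefficient -1/x - 2/x^2 has a pole at x = 0.
It is a regular singular point because x P_1(x) = p(x) = 3x and x^2 P_2(x) = q(x) = -x - 2 are polynomials, hence analytic at x = 0.
p(0) = 0,  q(0) = -2.
Indicial equation: r(r-1) + p(0) r + q(0) = 0, i.e. r^2 + (p(0) - 1) r + q(0) = 0, i.e. r^2 - 1 r - 2 = 0.
Discriminant: (-1)^2 - 4(-2) = 9, so r = (1 ± 3)/2.
Solving: r_1 = 2, r_2 = -1.

indicial: r^2 - 1 r - 2 = 0; roots r_1 = 2, r_2 = -1


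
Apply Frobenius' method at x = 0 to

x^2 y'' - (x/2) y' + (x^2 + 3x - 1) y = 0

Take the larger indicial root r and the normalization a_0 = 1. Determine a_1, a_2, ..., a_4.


Write in Frobenius form y'' + (p(x)/x) y' + (q(x)/x^2) y = 0:
  p(x) = -1/2,  q(x) = x^2 + 3x - 1.
Indicial equation: r(r-1) + (-1/2) r + (-1) = 0 -> roots r_1 = 2, r_2 = -1/2.
Take r = r_1 = 2. Let y(x) = x^r sum_{n>=0} a_n x^n with a_0 = 1.
Substitute y = x^r sum a_n x^n and match x^{r+n}. The recurrence is
  D(n) a_n + 3 a_{n-1} + 1 a_{n-2} = 0,  where D(n) = (r+n)(r+n-1) + (-1/2)(r+n) + (-1).
  a_n = [-3 a_{n-1} - 1 a_{n-2}] / D(n).
Since the indicial polynomial factors as (r - r_1)(r - r_2), D(n) = (r_1 + n - r_1)(r_1 + n - r_2) = n(n + 5/2).
Evaluating step by step (a_0 = 1):
  n = 1: D(1) = 1(1 + 5/2) = 7/2; numerator = -3(1) = -3; a_1 = (-3)/(7/2) = -6/7
  n = 2: D(2) = 2(2 + 5/2) = 9; numerator = -3(-6/7) - 1(1) = 11/7; a_2 = (11/7)/(9) = 11/63
  n = 3: D(3) = 3(3 + 5/2) = 33/2; numerator = -3(11/63) - 1(-6/7) = 1/3; a_3 = (1/3)/(33/2) = 2/99
  n = 4: D(4) = 4(4 + 5/2) = 26; numerator = -3(2/99) - 1(11/63) = -163/693; a_4 = (-163/693)/(26) = -163/18018

r = 2; a_0 = 1; a_1 = -6/7; a_2 = 11/63; a_3 = 2/99; a_4 = -163/18018


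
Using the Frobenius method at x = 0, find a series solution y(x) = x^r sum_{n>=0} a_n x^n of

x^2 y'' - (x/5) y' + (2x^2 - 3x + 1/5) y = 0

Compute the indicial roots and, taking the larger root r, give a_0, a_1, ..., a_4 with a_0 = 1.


Write in Frobenius form y'' + (p(x)/x) y' + (q(x)/x^2) y = 0:
  p(x) = -1/5,  q(x) = 2x^2 - 3x + 1/5.
Indicial equation: r(r-1) + (-1/5) r + (1/5) = 0 -> roots r_1 = 1, r_2 = 1/5.
Take r = r_1 = 1. Let y(x) = x^r sum_{n>=0} a_n x^n with a_0 = 1.
Substitute y = x^r sum a_n x^n and match x^{r+n}. The recurrence is
  D(n) a_n - 3 a_{n-1} + 2 a_{n-2} = 0,  where D(n) = (r+n)(r+n-1) + (-1/5)(r+n) + (1/5).
  a_n = [3 a_{n-1} - 2 a_{n-2}] / D(n).
Since the indicial polynomial factors as (r - r_1)(r - r_2), D(n) = (r_1 + n - r_1)(r_1 + n - r_2) = n(n + 4/5).
Evaluating step by step (a_0 = 1):
  n = 1: D(1) = 1(1 + 4/5) = 9/5; numerator = 3(1) = 3; a_1 = (3)/(9/5) = 5/3
  n = 2: D(2) = 2(2 + 4/5) = 28/5; numerator = 3(5/3) - 2(1) = 3; a_2 = (3)/(28/5) = 15/28
  n = 3: D(3) = 3(3 + 4/5) = 57/5; numerator = 3(15/28) - 2(5/3) = -145/84; a_3 = (-145/84)/(57/5) = -725/4788
  n = 4: D(4) = 4(4 + 4/5) = 96/5; numerator = 3(-725/4788) - 2(15/28) = -2435/1596; a_4 = (-2435/1596)/(96/5) = -12175/153216

r = 1; a_0 = 1; a_1 = 5/3; a_2 = 15/28; a_3 = -725/4788; a_4 = -12175/153216


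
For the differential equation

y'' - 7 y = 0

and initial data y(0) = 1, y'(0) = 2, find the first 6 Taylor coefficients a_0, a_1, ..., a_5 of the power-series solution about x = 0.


Ansatz: y(x) = sum_{n>=0} a_n x^n, so y'(x) = sum_{n>=1} n a_n x^(n-1) and y''(x) = sum_{n>=2} n(n-1) a_n x^(n-2).
Substitute into P(x) y'' + Q(x) y' + R(x) y = 0 with P(x) = 1, Q(x) = 0, R(x) = -7, and match powers of x.
Initial conditions: a_0 = 1, a_1 = 2.
Setting the coefficient of each power of x to zero and solving order by order (substituting the coefficients already found):
  x^0: 2 a_2 - 7 a_0 = 0  ->  2 a_2 = 7 a_0 = 7  ->  a_2 = 7/2
  x^1: 6 a_3 - 7 a_1 = 0  ->  6 a_3 = 7 a_1 = 14  ->  a_3 = 7/3
  x^2: 12 a_4 - 7 a_2 = 0  ->  12 a_4 = 7 a_2 = 49/2  ->  a_4 = 49/24
  x^3: 20 a_5 - 7 a_3 = 0  ->  20 a_5 = 7 a_3 = 49/3  ->  a_5 = 49/60
Truncated series: y(x) = 1 + 2 x + (7/2) x^2 + (7/3) x^3 + (49/24) x^4 + (49/60) x^5 + O(x^6).

a_0 = 1; a_1 = 2; a_2 = 7/2; a_3 = 7/3; a_4 = 49/24; a_5 = 49/60


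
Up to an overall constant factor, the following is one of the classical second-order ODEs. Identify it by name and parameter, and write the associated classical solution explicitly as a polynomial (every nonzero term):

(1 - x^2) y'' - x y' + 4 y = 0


The equation is already in a standard form:  (1 - x^2) y'' - x y' + 4 y = 0.
This matches the Chebyshev equation (1 - x^2) y'' - x y' + n^2 y = 0 (note the -x y' term, not -2x y') with n^2 = 4, so n = 2; the polynomial solution is T_2(x).
With y = sum_k a_k x^k, matching x^k gives (k+2)(k+1) a_{k+2} = (k^2 - n^2) a_k = (k - 2)(k + 2) a_k. The right side vanishes at k = 2, so the series with the parity of 2 terminates at degree 2.
Standard normalization: leading coefficient of T_n is 2^(n-1), so a_2 = 2^1 = 2. Work downward with a_k = (k+1)(k+2) a_{k+2} / ((k - 2)(k + 2)):
  a_0 = (1)(2)(2) / ((0 - 2)(0 + 2)) = 4/(-4) = -1
Hence T_2(x) = 2 x^2 - 1.

T_2(x); series = 2 x^2 - 1


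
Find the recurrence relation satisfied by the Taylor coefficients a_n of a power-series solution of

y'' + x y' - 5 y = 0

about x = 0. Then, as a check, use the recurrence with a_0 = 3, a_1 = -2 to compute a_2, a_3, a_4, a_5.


Substitute y = sum_n a_n x^n.
y''(x) has coefficient (n+2)(n+1) a_{n+2} at x^n;
x y'(x) has coefficient n a_n at x^n (shift);
-5 y(x) has coefficient -5 a_n at x^n.
Matching x^n: (n+2)(n+1) a_{n+2} + (n - 5) a_n = 0.
Thus a_{n+2} = (-n + 5) / ((n+1)(n+2)) * a_n.

Check with a_0 = 3, a_1 = -2 (apply the recurrence for n = 0, 1, 2, 3): a_0 = 3, a_1 = -2, a_2 = 15/2, a_3 = -4/3, a_4 = 15/8, a_5 = -2/15.

a_(n+2) = (-n + 5) / ((n+1)(n+2)) * a_n; check: a_0 = 3, a_1 = -2, a_2 = 15/2, a_3 = -4/3, a_4 = 15/8, a_5 = -2/15


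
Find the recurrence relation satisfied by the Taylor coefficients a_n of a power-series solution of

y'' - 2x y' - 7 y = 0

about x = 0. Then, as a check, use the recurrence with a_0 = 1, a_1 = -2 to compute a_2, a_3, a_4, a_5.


Substitute y = sum_n a_n x^n.
y''(x) has coefficient (n+2)(n+1) a_{n+2} at x^n;
-2 x y'(x) has coefficient -2 n a_n at x^n (shift);
-7 y(x) has coefficient -7 a_n at x^n.
Matching x^n: (n+2)(n+1) a_{n+2} + (-2n - 7) a_n = 0.
Thus a_{n+2} = (2n + 7) / ((n+1)(n+2)) * a_n.

Check with a_0 = 1, a_1 = -2 (apply the recurrence for n = 0, 1, 2, 3): a_0 = 1, a_1 = -2, a_2 = 7/2, a_3 = -3, a_4 = 77/24, a_5 = -39/20.

a_(n+2) = (2n + 7) / ((n+1)(n+2)) * a_n; check: a_0 = 1, a_1 = -2, a_2 = 7/2, a_3 = -3, a_4 = 77/24, a_5 = -39/20


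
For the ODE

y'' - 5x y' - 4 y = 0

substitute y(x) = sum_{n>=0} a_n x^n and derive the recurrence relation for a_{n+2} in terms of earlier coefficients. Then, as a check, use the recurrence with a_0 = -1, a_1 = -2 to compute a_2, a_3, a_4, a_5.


Substitute y = sum_n a_n x^n.
y''(x) has coefficient (n+2)(n+1) a_{n+2} at x^n;
-5 x y'(x) has coefficient -5 n a_n at x^n (shift);
-4 y(x) has coefficient -4 a_n at x^n.
Matching x^n: (n+2)(n+1) a_{n+2} + (-5n - 4) a_n = 0.
Thus a_{n+2} = (5n + 4) / ((n+1)(n+2)) * a_n.

Check with a_0 = -1, a_1 = -2 (apply the recurrence for n = 0, 1, 2, 3): a_0 = -1, a_1 = -2, a_2 = -2, a_3 = -3, a_4 = -7/3, a_5 = -57/20.

a_(n+2) = (5n + 4) / ((n+1)(n+2)) * a_n; check: a_0 = -1, a_1 = -2, a_2 = -2, a_3 = -3, a_4 = -7/3, a_5 = -57/20


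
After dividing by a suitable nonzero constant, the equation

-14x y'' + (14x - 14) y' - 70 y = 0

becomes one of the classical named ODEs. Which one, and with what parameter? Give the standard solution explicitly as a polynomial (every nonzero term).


All three coefficients share the factor -14; dividing through by -14 gives  x y'' + (1 - x) y' + 5 y = 0.
This matches the Laguerre equation x y'' + (1 - x) y' + n y = 0 with n = 5; the polynomial solution is L_5(x).
With y = sum_k a_k x^k, matching x^k gives (k+1)k a_{k+1} + (k+1) a_{k+1} - k a_k + n a_k = 0, i.e. (k+1)^2 a_{k+1} = (k - n) a_k = (k - 5) a_k. The right side vanishes at k = 5, so the series terminates at degree 5.
Standard normalization L_n(0) = 1 gives a_0 = 1. Work upward with a_{k+1} = (k - 5) a_k / (k+1)^2:
  a_1 = (0 - 5)(1) / 1^2 = -5/1 = -5
  a_2 = (1 - 5)(-5) / 2^2 = 20/4 = 5
  a_3 = (2 - 5)(5) / 3^2 = -15/9 = -5/3
  a_4 = (3 - 5)(-5/3) / 4^2 = (10/3)/16 = 5/24
  a_5 = (4 - 5)(5/24) / 5^2 = (-5/24)/25 = -1/120
Hence L_5(x) = -x^5/120 + 5 x^4/24 - 5 x^3/3 + 5 x^2 - 5 x + 1.

L_5(x); series = -x^5/120 + 5 x^4/24 - 5 x^3/3 + 5 x^2 - 5 x + 1


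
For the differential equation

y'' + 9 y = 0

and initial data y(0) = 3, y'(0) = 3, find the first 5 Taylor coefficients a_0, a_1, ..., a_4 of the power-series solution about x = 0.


Ansatz: y(x) = sum_{n>=0} a_n x^n, so y'(x) = sum_{n>=1} n a_n x^(n-1) and y''(x) = sum_{n>=2} n(n-1) a_n x^(n-2).
Substitute into P(x) y'' + Q(x) y' + R(x) y = 0 with P(x) = 1, Q(x) = 0, R(x) = 9, and match powers of x.
Initial conditions: a_0 = 3, a_1 = 3.
Setting the coefficient of each power of x to zero and solving order by order (substituting the coefficients already found):
  x^0: 2 a_2 + 9 a_0 = 0  ->  2 a_2 = -9 a_0 = -27  ->  a_2 = -27/2
  x^1: 6 a_3 + 9 a_1 = 0  ->  6 a_3 = -9 a_1 = -27  ->  a_3 = -9/2
  x^2: 12 a_4 + 9 a_2 = 0  ->  12 a_4 = -9 a_2 = 243/2  ->  a_4 = 81/8
Truncated series: y(x) = 3 + 3 x - (27/2) x^2 - (9/2) x^3 + (81/8) x^4 + O(x^5).

a_0 = 3; a_1 = 3; a_2 = -27/2; a_3 = -9/2; a_4 = 81/8


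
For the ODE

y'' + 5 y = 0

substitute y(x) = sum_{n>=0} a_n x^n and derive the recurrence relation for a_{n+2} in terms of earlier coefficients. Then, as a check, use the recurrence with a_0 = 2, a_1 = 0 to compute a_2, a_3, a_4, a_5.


Substitute y = sum_n a_n x^n into y'' + (const) y = 0.
y''(x) = sum_{n>=0} (n+2)(n+1) a_{n+2} x^n.
The ODE becomes sum_n [(n+2)(n+1) a_{n+2} + 5 a_n] x^n = 0.
Setting each coefficient to zero gives the recurrence:
  (n+2)(n+1) a_{n+2} + 5 a_n = 0,
  a_{n+2} = -5 / ((n+1)(n+2)) a_n.

Check with a_0 = 2, a_1 = 0 (apply the recurrence for n = 0, 1, 2, 3): a_0 = 2, a_1 = 0, a_2 = -5, a_3 = 0, a_4 = 25/12, a_5 = 0.

a_{n+2} = -5/((n+1)(n+2)) * a_n; check: a_0 = 2, a_1 = 0, a_2 = -5, a_3 = 0, a_4 = 25/12, a_5 = 0


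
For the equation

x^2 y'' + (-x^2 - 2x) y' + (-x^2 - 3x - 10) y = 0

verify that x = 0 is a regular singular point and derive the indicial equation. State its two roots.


Divide by x^2 to reach normal form y'' + P_1(x) y' + P_2(x) y = 0 with P_1(x) = -1 - 2/x and P_2(x) = -1 - 3/x - 10/x^2.
x = 0 is a singular point because the y'-coefficient -1 - 2/x has a pole at x = 0 and the y-coefficient -1 - 3/x - 10/x^2 has a pole at x = 0.
It is a regular singular point because x P_1(x) = p(x) = -x - 2 and x^2 P_2(x) = q(x) = -x^2 - 3x - 10 are polynomials, hence analytic at x = 0.
p(0) = -2,  q(0) = -10.
Indicial equation: r(r-1) + p(0) r + q(0) = 0, i.e. r^2 + (p(0) - 1) r + q(0) = 0, i.e. r^2 - 3 r - 10 = 0.
Discriminant: (-3)^2 - 4(-10) = 49, so r = (3 ± 7)/2.
Solving: r_1 = 5, r_2 = -2.

indicial: r^2 - 3 r - 10 = 0; roots r_1 = 5, r_2 = -2


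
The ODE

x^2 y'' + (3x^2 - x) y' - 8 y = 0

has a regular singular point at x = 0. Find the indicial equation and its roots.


Divide by x^2 to reach normal form y'' + P_1(x) y' + P_2(x) y = 0 with P_1(x) = 3 - 1/x and P_2(x) = -8/x^2.
x = 0 is a singular point because the y'-coefficient 3 - 1/x has a pole at x = 0 and the y-coefficient -8/x^2 has a pole at x = 0.
It is a regular singular point because x P_1(x) = p(x) = 3x - 1 and x^2 P_2(x) = q(x) = -8 are polynomials, hence analytic at x = 0.
p(0) = -1,  q(0) = -8.
Indicial equation: r(r-1) + p(0) r + q(0) = 0, i.e. r^2 + (p(0) - 1) r + q(0) = 0, i.e. r^2 - 2 r - 8 = 0.
Discriminant: (-2)^2 - 4(-8) = 36, so r = (2 ± 6)/2.
Solving: r_1 = 4, r_2 = -2.

indicial: r^2 - 2 r - 8 = 0; roots r_1 = 4, r_2 = -2


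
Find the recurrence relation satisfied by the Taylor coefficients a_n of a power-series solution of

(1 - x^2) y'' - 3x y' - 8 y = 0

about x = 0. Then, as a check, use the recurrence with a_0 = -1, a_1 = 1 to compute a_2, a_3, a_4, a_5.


Substitute y = sum_n a_n x^n.
(1 - 1 x^2) y'' contributes (n+2)(n+1) a_{n+2} - n(n-1) a_n at x^n.
-3 x y'(x) contributes -3 n a_n at x^n.
-8 y(x) contributes -8 a_n at x^n.
Matching x^n: (n+2)(n+1) a_{n+2} + (-n(n-1) - 3 n - 8) a_n = 0.
Thus a_{n+2} = (n(n-1) + 3 n + 8) / ((n+1)(n+2)) * a_n.

Check with a_0 = -1, a_1 = 1 (apply the recurrence for n = 0, 1, 2, 3): a_0 = -1, a_1 = 1, a_2 = -4, a_3 = 11/6, a_4 = -16/3, a_5 = 253/120.

a_(n+2) = (n(n-1) + 3 n + 8) / ((n+1)(n+2)) * a_n; check: a_0 = -1, a_1 = 1, a_2 = -4, a_3 = 11/6, a_4 = -16/3, a_5 = 253/120


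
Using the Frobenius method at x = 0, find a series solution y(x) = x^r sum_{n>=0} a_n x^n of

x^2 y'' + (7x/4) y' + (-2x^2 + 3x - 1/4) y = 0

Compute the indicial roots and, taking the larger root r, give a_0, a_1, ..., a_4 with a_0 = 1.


Write in Frobenius form y'' + (p(x)/x) y' + (q(x)/x^2) y = 0:
  p(x) = 7/4,  q(x) = -2x^2 + 3x - 1/4.
Indicial equation: r(r-1) + (7/4) r + (-1/4) = 0 -> roots r_1 = 1/4, r_2 = -1.
Take r = r_1 = 1/4. Let y(x) = x^r sum_{n>=0} a_n x^n with a_0 = 1.
Substitute y = x^r sum a_n x^n and match x^{r+n}. The recurrence is
  D(n) a_n + 3 a_{n-1} - 2 a_{n-2} = 0,  where D(n) = (r+n)(r+n-1) + (7/4)(r+n) + (-1/4).
  a_n = [-3 a_{n-1} + 2 a_{n-2}] / D(n).
Since the indicial polynomial factors as (r - r_1)(r - r_2), D(n) = (r_1 + n - r_1)(r_1 + n - r_2) = n(n + 5/4).
Evaluating step by step (a_0 = 1):
  n = 1: D(1) = 1(1 + 5/4) = 9/4; numerator = -3(1) = -3; a_1 = (-3)/(9/4) = -4/3
  n = 2: D(2) = 2(2 + 5/4) = 13/2; numerator = -3(-4/3) + 2(1) = 6; a_2 = (6)/(13/2) = 12/13
  n = 3: D(3) = 3(3 + 5/4) = 51/4; numerator = -3(12/13) + 2(-4/3) = -212/39; a_3 = (-212/39)/(51/4) = -848/1989
  n = 4: D(4) = 4(4 + 5/4) = 21; numerator = -3(-848/1989) + 2(12/13) = 2072/663; a_4 = (2072/663)/(21) = 296/1989

r = 1/4; a_0 = 1; a_1 = -4/3; a_2 = 12/13; a_3 = -848/1989; a_4 = 296/1989


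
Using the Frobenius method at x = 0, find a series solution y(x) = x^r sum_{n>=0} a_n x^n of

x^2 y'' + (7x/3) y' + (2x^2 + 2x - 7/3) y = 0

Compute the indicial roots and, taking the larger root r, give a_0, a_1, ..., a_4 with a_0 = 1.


Write in Frobenius form y'' + (p(x)/x) y' + (q(x)/x^2) y = 0:
  p(x) = 7/3,  q(x) = 2x^2 + 2x - 7/3.
Indicial equation: r(r-1) + (7/3) r + (-7/3) = 0 -> roots r_1 = 1, r_2 = -7/3.
Take r = r_1 = 1. Let y(x) = x^r sum_{n>=0} a_n x^n with a_0 = 1.
Substitute y = x^r sum a_n x^n and match x^{r+n}. The recurrence is
  D(n) a_n + 2 a_{n-1} + 2 a_{n-2} = 0,  where D(n) = (r+n)(r+n-1) + (7/3)(r+n) + (-7/3).
  a_n = [-2 a_{n-1} - 2 a_{n-2}] / D(n).
Since the indicial polynomial factors as (r - r_1)(r - r_2), D(n) = (r_1 + n - r_1)(r_1 + n - r_2) = n(n + 10/3).
Evaluating step by step (a_0 = 1):
  n = 1: D(1) = 1(1 + 10/3) = 13/3; numerator = -2(1) = -2; a_1 = (-2)/(13/3) = -6/13
  n = 2: D(2) = 2(2 + 10/3) = 32/3; numerator = -2(-6/13) - 2(1) = -14/13; a_2 = (-14/13)/(32/3) = -21/208
  n = 3: D(3) = 3(3 + 10/3) = 19; numerator = -2(-21/208) - 2(-6/13) = 9/8; a_3 = (9/8)/(19) = 9/152
  n = 4: D(4) = 4(4 + 10/3) = 88/3; numerator = -2(9/152) - 2(-21/208) = 165/1976; a_4 = (165/1976)/(88/3) = 45/15808

r = 1; a_0 = 1; a_1 = -6/13; a_2 = -21/208; a_3 = 9/152; a_4 = 45/15808


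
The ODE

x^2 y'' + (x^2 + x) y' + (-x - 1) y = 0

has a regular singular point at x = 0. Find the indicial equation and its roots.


Divide by x^2 to reach normal form y'' + P_1(x) y' + P_2(x) y = 0 with P_1(x) = 1 + 1/x and P_2(x) = -1/x - 1/x^2.
x = 0 is a singular point because the y'-coefficient 1 + 1/x has a pole at x = 0 and the y-coefficient -1/x - 1/x^2 has a pole at x = 0.
It is a regular singular point because x P_1(x) = p(x) = x + 1 and x^2 P_2(x) = q(x) = -x - 1 are polynomials, hence analytic at x = 0.
p(0) = 1,  q(0) = -1.
Indicial equation: r(r-1) + p(0) r + q(0) = 0, i.e. r^2 + (p(0) - 1) r + q(0) = 0, i.e. r^2 - 1 = 0.
Discriminant: (0)^2 - 4(-1) = 4, so r = (0 ± 2)/2.
Solving: r_1 = 1, r_2 = -1.

indicial: r^2 - 1 = 0; roots r_1 = 1, r_2 = -1


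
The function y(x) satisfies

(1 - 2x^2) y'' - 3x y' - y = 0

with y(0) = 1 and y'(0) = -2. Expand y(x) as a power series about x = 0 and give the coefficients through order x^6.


Ansatz: y(x) = sum_{n>=0} a_n x^n, so y'(x) = sum_{n>=1} n a_n x^(n-1) and y''(x) = sum_{n>=2} n(n-1) a_n x^(n-2).
Substitute into P(x) y'' + Q(x) y' + R(x) y = 0 with P(x) = 1 - 2x^2, Q(x) = -3x, R(x) = -1, and match powers of x.
Initial conditions: a_0 = 1, a_1 = -2.
Setting the coefficient of each power of x to zero and solving order by order (substituting the coefficients already found):
  x^0: 2 a_2 - a_0 = 0  ->  2 a_2 = a_0 = 1  ->  a_2 = 1/2
  x^1: 6 a_3 - 4 a_1 = 0  ->  6 a_3 = 4 a_1 = -8  ->  a_3 = -4/3
  x^2: 12 a_4 - 11 a_2 = 0  ->  12 a_4 = 11 a_2 = 11/2  ->  a_4 = 11/24
  x^3: 20 a_5 - 22 a_3 = 0  ->  20 a_5 = 22 a_3 = -88/3  ->  a_5 = -22/15
  x^4: 30 a_6 - 37 a_4 = 0  ->  30 a_6 = 37 a_4 = 407/24  ->  a_6 = 407/720
Truncated series: y(x) = 1 - 2 x + (1/2) x^2 - (4/3) x^3 + (11/24) x^4 - (22/15) x^5 + (407/720) x^6 + O(x^7).

a_0 = 1; a_1 = -2; a_2 = 1/2; a_3 = -4/3; a_4 = 11/24; a_5 = -22/15; a_6 = 407/720


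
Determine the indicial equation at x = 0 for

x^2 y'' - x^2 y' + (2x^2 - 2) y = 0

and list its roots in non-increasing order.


Divide by x^2 to reach normal form y'' + P_1(x) y' + P_2(x) y = 0 with P_1(x) = -1 and P_2(x) = 2 - 2/x^2.
x = 0 is a singular point because the y-coefficient 2 - 2/x^2 has a pole at x = 0.
It is a regular singular point because x P_1(x) = p(x) = -x and x^2 P_2(x) = q(x) = 2x^2 - 2 are polynomials, hence analytic at x = 0.
p(0) = 0,  q(0) = -2.
Indicial equation: r(r-1) + p(0) r + q(0) = 0, i.e. r^2 + (p(0) - 1) r + q(0) = 0, i.e. r^2 - 1 r - 2 = 0.
Discriminant: (-1)^2 - 4(-2) = 9, so r = (1 ± 3)/2.
Solving: r_1 = 2, r_2 = -1.

indicial: r^2 - 1 r - 2 = 0; roots r_1 = 2, r_2 = -1


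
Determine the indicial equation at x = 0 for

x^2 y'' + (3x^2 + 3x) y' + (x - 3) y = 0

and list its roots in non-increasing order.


Divide by x^2 to reach normal form y'' + P_1(x) y' + P_2(x) y = 0 with P_1(x) = 3 + 3/x and P_2(x) = 1/x - 3/x^2.
x = 0 is a singular point because the y'-coefficient 3 + 3/x has a pole at x = 0 and the y-coefficient 1/x - 3/x^2 has a pole at x = 0.
It is a regular singular point because x P_1(x) = p(x) = 3x + 3 and x^2 P_2(x) = q(x) = x - 3 are polynomials, hence analytic at x = 0.
p(0) = 3,  q(0) = -3.
Indicial equation: r(r-1) + p(0) r + q(0) = 0, i.e. r^2 + (p(0) - 1) r + q(0) = 0, i.e. r^2 + 2 r - 3 = 0.
Discriminant: (2)^2 - 4(-3) = 16, so r = (-2 ± 4)/2.
Solving: r_1 = 1, r_2 = -3.

indicial: r^2 + 2 r - 3 = 0; roots r_1 = 1, r_2 = -3


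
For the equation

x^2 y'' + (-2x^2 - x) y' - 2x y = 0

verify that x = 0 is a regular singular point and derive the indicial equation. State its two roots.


Divide by x^2 to reach normal form y'' + P_1(x) y' + P_2(x) y = 0 with P_1(x) = -2 - 1/x and P_2(x) = -2/x.
x = 0 is a singular point because the y'-coefficient -2 - 1/x has a pole at x = 0 and the y-coefficient -2/x has a pole at x = 0.
It is a regular singular point because x P_1(x) = p(x) = -2x - 1 and x^2 P_2(x) = q(x) = -2x are polynomials, hence analytic at x = 0.
p(0) = -1,  q(0) = 0.
Indicial equation: r(r-1) + p(0) r + q(0) = 0, i.e. r^2 + (p(0) - 1) r + q(0) = 0, i.e. r^2 - 2 r = 0.
Discriminant: (-2)^2 - 4(0) = 4, so r = (2 ± 2)/2.
Solving: r_1 = 2, r_2 = 0.

indicial: r^2 - 2 r = 0; roots r_1 = 2, r_2 = 0


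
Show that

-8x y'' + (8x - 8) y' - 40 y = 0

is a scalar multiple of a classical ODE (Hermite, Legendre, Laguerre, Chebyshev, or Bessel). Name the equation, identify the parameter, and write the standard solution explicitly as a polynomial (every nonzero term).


All three coefficients share the factor -8; dividing through by -8 gives  x y'' + (1 - x) y' + 5 y = 0.
This matches the Laguerre equation x y'' + (1 - x) y' + n y = 0 with n = 5; the polynomial solution is L_5(x).
With y = sum_k a_k x^k, matching x^k gives (k+1)k a_{k+1} + (k+1) a_{k+1} - k a_k + n a_k = 0, i.e. (k+1)^2 a_{k+1} = (k - n) a_k = (k - 5) a_k. The right side vanishes at k = 5, so the series terminates at degree 5.
Standard normalization L_n(0) = 1 gives a_0 = 1. Work upward with a_{k+1} = (k - 5) a_k / (k+1)^2:
  a_1 = (0 - 5)(1) / 1^2 = -5/1 = -5
  a_2 = (1 - 5)(-5) / 2^2 = 20/4 = 5
  a_3 = (2 - 5)(5) / 3^2 = -15/9 = -5/3
  a_4 = (3 - 5)(-5/3) / 4^2 = (10/3)/16 = 5/24
  a_5 = (4 - 5)(5/24) / 5^2 = (-5/24)/25 = -1/120
Hence L_5(x) = -x^5/120 + 5 x^4/24 - 5 x^3/3 + 5 x^2 - 5 x + 1.

L_5(x); series = -x^5/120 + 5 x^4/24 - 5 x^3/3 + 5 x^2 - 5 x + 1


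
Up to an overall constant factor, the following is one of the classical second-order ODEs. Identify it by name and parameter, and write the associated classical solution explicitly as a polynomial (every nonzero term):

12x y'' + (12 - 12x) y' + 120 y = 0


All three coefficients share the factor 12; dividing through by 12 gives  x y'' + (1 - x) y' + 10 y = 0.
This matches the Laguerre equation x y'' + (1 - x) y' + n y = 0 with n = 10; the polynomial solution is L_10(x).
With y = sum_k a_k x^k, matching x^k gives (k+1)k a_{k+1} + (k+1) a_{k+1} - k a_k + n a_k = 0, i.e. (k+1)^2 a_{k+1} = (k - n) a_k = (k - 10) a_k. The right side vanishes at k = 10, so the series terminates at degree 10.
Standard normalization L_n(0) = 1 gives a_0 = 1. Work upward with a_{k+1} = (k - 10) a_k / (k+1)^2:
  a_1 = (0 - 10)(1) / 1^2 = -10/1 = -10
  a_2 = (1 - 10)(-10) / 2^2 = 90/4 = 45/2
  a_3 = (2 - 10)(45/2) / 3^2 = -180/9 = -20
  a_4 = (3 - 10)(-20) / 4^2 = 140/16 = 35/4
  a_5 = (4 - 10)(35/4) / 5^2 = (-105/2)/25 = -21/10
  a_6 = (5 - 10)(-21/10) / 6^2 = (21/2)/36 = 7/24
  a_7 = (6 - 10)(7/24) / 7^2 = (-7/6)/49 = -1/42
  a_8 = (7 - 10)(-1/42) / 8^2 = (1/14)/64 = 1/896
  a_9 = (8 - 10)(1/896) / 9^2 = (-1/448)/81 = -1/36288
  a_10 = (9 - 10)(-1/36288) / 10^2 = (1/36288)/100 = 1/3628800
Hence L_10(x) = x^10/3628800 - x^9/36288 + x^8/896 - x^7/42 + 7 x^6/24 - 21 x^5/10 + 35 x^4/4 - 20 x^3 + 45 x^2/2 - 10 x + 1.

L_10(x); series = x^10/3628800 - x^9/36288 + x^8/896 - x^7/42 + 7 x^6/24 - 21 x^5/10 + 35 x^4/4 - 20 x^3 + 45 x^2/2 - 10 x + 1


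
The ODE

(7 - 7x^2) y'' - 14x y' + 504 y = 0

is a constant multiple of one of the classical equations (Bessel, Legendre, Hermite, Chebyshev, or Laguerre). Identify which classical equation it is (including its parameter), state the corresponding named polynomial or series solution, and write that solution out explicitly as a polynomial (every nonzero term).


All three coefficients share the factor 7; dividing through by 7 gives  (1 - x^2) y'' - 2x y' + 72 y = 0.
This matches the Legendre equation (1 - x^2) y'' - 2x y' + n(n+1) y = 0 (note the -2x y' term) with n(n+1) = 72, so n = 8; the polynomial solution is P_8(x).
With y = sum_k a_k x^k, matching x^k gives (k+2)(k+1) a_{k+2} = [k(k+1) - n(n+1)] a_k = (k - 8)(k + 9) a_k. The right side vanishes at k = 8, so the series with the parity of 8 terminates at degree 8.
Standard normalization (P_n(1) = 1): leading coefficient (2n)!/(2^n (n!)^2) = 20922789888000/(256*1625702400) = 6435/128, so a_8 = 6435/128. Work downward with a_k = (k+1)(k+2) a_{k+2} / ((k - 8)(k + 9)):
  a_6 = (7)(8)(6435/128) / ((6 - 8)(6 + 9)) = (45045/16)/(-30) = -3003/32
  a_4 = (5)(6)(-3003/32) / ((4 - 8)(4 + 9)) = (-45045/16)/(-52) = 3465/64
  a_2 = (3)(4)(3465/64) / ((2 - 8)(2 + 9)) = (10395/16)/(-66) = -315/32
  a_0 = (1)(2)(-315/32) / ((0 - 8)(0 + 9)) = (-315/16)/(-72) = 35/128
Hence P_8(x) = 6435 x^8/128 - 3003 x^6/32 + 3465 x^4/64 - 315 x^2/32 + 35/128.

P_8(x); series = 6435 x^8/128 - 3003 x^6/32 + 3465 x^4/64 - 315 x^2/32 + 35/128


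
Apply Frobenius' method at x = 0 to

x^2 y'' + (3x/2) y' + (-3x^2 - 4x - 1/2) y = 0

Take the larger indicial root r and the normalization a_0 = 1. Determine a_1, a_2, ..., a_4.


Write in Frobenius form y'' + (p(x)/x) y' + (q(x)/x^2) y = 0:
  p(x) = 3/2,  q(x) = -3x^2 - 4x - 1/2.
Indicial equation: r(r-1) + (3/2) r + (-1/2) = 0 -> roots r_1 = 1/2, r_2 = -1.
Take r = r_1 = 1/2. Let y(x) = x^r sum_{n>=0} a_n x^n with a_0 = 1.
Substitute y = x^r sum a_n x^n and match x^{r+n}. The recurrence is
  D(n) a_n - 4 a_{n-1} - 3 a_{n-2} = 0,  where D(n) = (r+n)(r+n-1) + (3/2)(r+n) + (-1/2).
  a_n = [4 a_{n-1} + 3 a_{n-2}] / D(n).
Since the indicial polynomial factors as (r - r_1)(r - r_2), D(n) = (r_1 + n - r_1)(r_1 + n - r_2) = n(n + 3/2).
Evaluating step by step (a_0 = 1):
  n = 1: D(1) = 1(1 + 3/2) = 5/2; numerator = 4(1) = 4; a_1 = (4)/(5/2) = 8/5
  n = 2: D(2) = 2(2 + 3/2) = 7; numerator = 4(8/5) + 3(1) = 47/5; a_2 = (47/5)/(7) = 47/35
  n = 3: D(3) = 3(3 + 3/2) = 27/2; numerator = 4(47/35) + 3(8/5) = 356/35; a_3 = (356/35)/(27/2) = 712/945
  n = 4: D(4) = 4(4 + 3/2) = 22; numerator = 4(712/945) + 3(47/35) = 1331/189; a_4 = (1331/189)/(22) = 121/378

r = 1/2; a_0 = 1; a_1 = 8/5; a_2 = 47/35; a_3 = 712/945; a_4 = 121/378


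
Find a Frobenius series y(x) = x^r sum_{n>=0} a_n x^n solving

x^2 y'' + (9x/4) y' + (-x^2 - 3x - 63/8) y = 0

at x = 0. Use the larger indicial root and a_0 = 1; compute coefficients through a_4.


Write in Frobenius form y'' + (p(x)/x) y' + (q(x)/x^2) y = 0:
  p(x) = 9/4,  q(x) = -x^2 - 3x - 63/8.
Indicial equation: r(r-1) + (9/4) r + (-63/8) = 0 -> roots r_1 = 9/4, r_2 = -7/2.
Take r = r_1 = 9/4. Let y(x) = x^r sum_{n>=0} a_n x^n with a_0 = 1.
Substitute y = x^r sum a_n x^n and match x^{r+n}. The recurrence is
  D(n) a_n - 3 a_{n-1} - 1 a_{n-2} = 0,  where D(n) = (r+n)(r+n-1) + (9/4)(r+n) + (-63/8).
  a_n = [3 a_{n-1} + 1 a_{n-2}] / D(n).
Since the indicial polynomial factors as (r - r_1)(r - r_2), D(n) = (r_1 + n - r_1)(r_1 + n - r_2) = n(n + 23/4).
Evaluating step by step (a_0 = 1):
  n = 1: D(1) = 1(1 + 23/4) = 27/4; numerator = 3(1) = 3; a_1 = (3)/(27/4) = 4/9
  n = 2: D(2) = 2(2 + 23/4) = 31/2; numerator = 3(4/9) + 1(1) = 7/3; a_2 = (7/3)/(31/2) = 14/93
  n = 3: D(3) = 3(3 + 23/4) = 105/4; numerator = 3(14/93) + 1(4/9) = 250/279; a_3 = (250/279)/(105/4) = 200/5859
  n = 4: D(4) = 4(4 + 23/4) = 39; numerator = 3(200/5859) + 1(14/93) = 494/1953; a_4 = (494/1953)/(39) = 38/5859

r = 9/4; a_0 = 1; a_1 = 4/9; a_2 = 14/93; a_3 = 200/5859; a_4 = 38/5859


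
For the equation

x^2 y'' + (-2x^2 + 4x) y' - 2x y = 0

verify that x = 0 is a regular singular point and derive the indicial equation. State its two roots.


Divide by x^2 to reach normal form y'' + P_1(x) y' + P_2(x) y = 0 with P_1(x) = -2 + 4/x and P_2(x) = -2/x.
x = 0 is a singular point because the y'-coefficient -2 + 4/x has a pole at x = 0 and the y-coefficient -2/x has a pole at x = 0.
It is a regular singular point because x P_1(x) = p(x) = 4 - 2x and x^2 P_2(x) = q(x) = -2x are polynomials, hence analytic at x = 0.
p(0) = 4,  q(0) = 0.
Indicial equation: r(r-1) + p(0) r + q(0) = 0, i.e. r^2 + (p(0) - 1) r + q(0) = 0, i.e. r^2 + 3 r = 0.
Discriminant: (3)^2 - 4(0) = 9, so r = (-3 ± 3)/2.
Solving: r_1 = 0, r_2 = -3.

indicial: r^2 + 3 r = 0; roots r_1 = 0, r_2 = -3


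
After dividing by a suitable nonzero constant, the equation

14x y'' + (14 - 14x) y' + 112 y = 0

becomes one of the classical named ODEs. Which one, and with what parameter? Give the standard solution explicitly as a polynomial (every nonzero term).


All three coefficients share the factor 14; dividing through by 14 gives  x y'' + (1 - x) y' + 8 y = 0.
This matches the Laguerre equation x y'' + (1 - x) y' + n y = 0 with n = 8; the polynomial solution is L_8(x).
With y = sum_k a_k x^k, matching x^k gives (k+1)k a_{k+1} + (k+1) a_{k+1} - k a_k + n a_k = 0, i.e. (k+1)^2 a_{k+1} = (k - n) a_k = (k - 8) a_k. The right side vanishes at k = 8, so the series terminates at degree 8.
Standard normalization L_n(0) = 1 gives a_0 = 1. Work upward with a_{k+1} = (k - 8) a_k / (k+1)^2:
  a_1 = (0 - 8)(1) / 1^2 = -8/1 = -8
  a_2 = (1 - 8)(-8) / 2^2 = 56/4 = 14
  a_3 = (2 - 8)(14) / 3^2 = -84/9 = -28/3
  a_4 = (3 - 8)(-28/3) / 4^2 = (140/3)/16 = 35/12
  a_5 = (4 - 8)(35/12) / 5^2 = (-35/3)/25 = -7/15
  a_6 = (5 - 8)(-7/15) / 6^2 = (7/5)/36 = 7/180
  a_7 = (6 - 8)(7/180) / 7^2 = (-7/90)/49 = -1/630
  a_8 = (7 - 8)(-1/630) / 8^2 = (1/630)/64 = 1/40320
Hence L_8(x) = x^8/40320 - x^7/630 + 7 x^6/180 - 7 x^5/15 + 35 x^4/12 - 28 x^3/3 + 14 x^2 - 8 x + 1.

L_8(x); series = x^8/40320 - x^7/630 + 7 x^6/180 - 7 x^5/15 + 35 x^4/12 - 28 x^3/3 + 14 x^2 - 8 x + 1


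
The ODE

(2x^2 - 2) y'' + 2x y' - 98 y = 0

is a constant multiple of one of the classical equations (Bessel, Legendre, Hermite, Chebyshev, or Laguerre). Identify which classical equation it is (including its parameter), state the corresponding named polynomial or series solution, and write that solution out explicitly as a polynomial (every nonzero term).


All three coefficients share the factor -2; dividing through by -2 gives  (1 - x^2) y'' - x y' + 49 y = 0.
This matches the Chebyshev equation (1 - x^2) y'' - x y' + n^2 y = 0 (note the -x y' term, not -2x y') with n^2 = 49, so n = 7; the polynomial solution is T_7(x).
With y = sum_k a_k x^k, matching x^k gives (k+2)(k+1) a_{k+2} = (k^2 - n^2) a_k = (k - 7)(k + 7) a_k. The right side vanishes at k = 7, so the series with the parity of 7 terminates at degree 7.
Standard normalization: leading coefficient of T_n is 2^(n-1), so a_7 = 2^6 = 64. Work downward with a_k = (k+1)(k+2) a_{k+2} / ((k - 7)(k + 7)):
  a_5 = (6)(7)(64) / ((5 - 7)(5 + 7)) = 2688/(-24) = -112
  a_3 = (4)(5)(-112) / ((3 - 7)(3 + 7)) = -2240/(-40) = 56
  a_1 = (2)(3)(56) / ((1 - 7)(1 + 7)) = 336/(-48) = -7
Hence T_7(x) = 64 x^7 - 112 x^5 + 56 x^3 - 7 x.

T_7(x); series = 64 x^7 - 112 x^5 + 56 x^3 - 7 x


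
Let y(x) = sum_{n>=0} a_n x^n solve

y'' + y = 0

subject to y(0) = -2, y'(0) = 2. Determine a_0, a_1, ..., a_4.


Ansatz: y(x) = sum_{n>=0} a_n x^n, so y'(x) = sum_{n>=1} n a_n x^(n-1) and y''(x) = sum_{n>=2} n(n-1) a_n x^(n-2).
Substitute into P(x) y'' + Q(x) y' + R(x) y = 0 with P(x) = 1, Q(x) = 0, R(x) = 1, and match powers of x.
Initial conditions: a_0 = -2, a_1 = 2.
Setting the coefficient of each power of x to zero and solving order by order (substituting the coefficients already found):
  x^0: 2 a_2 + a_0 = 0  ->  2 a_2 = -a_0 = 2  ->  a_2 = 1
  x^1: 6 a_3 + a_1 = 0  ->  6 a_3 = -a_1 = -2  ->  a_3 = -1/3
  x^2: 12 a_4 + a_2 = 0  ->  12 a_4 = -a_2 = -1  ->  a_4 = -1/12
Truncated series: y(x) = -2 + 2 x + x^2 - (1/3) x^3 - (1/12) x^4 + O(x^5).

a_0 = -2; a_1 = 2; a_2 = 1; a_3 = -1/3; a_4 = -1/12


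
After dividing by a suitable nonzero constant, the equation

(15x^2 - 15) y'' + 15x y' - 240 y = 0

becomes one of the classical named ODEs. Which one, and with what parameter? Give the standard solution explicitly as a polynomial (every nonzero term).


All three coefficients share the factor -15; dividing through by -15 gives  (1 - x^2) y'' - x y' + 16 y = 0.
This matches the Chebyshev equation (1 - x^2) y'' - x y' + n^2 y = 0 (note the -x y' term, not -2x y') with n^2 = 16, so n = 4; the polynomial solution is T_4(x).
With y = sum_k a_k x^k, matching x^k gives (k+2)(k+1) a_{k+2} = (k^2 - n^2) a_k = (k - 4)(k + 4) a_k. The right side vanishes at k = 4, so the series with the parity of 4 terminates at degree 4.
Standard normalization: leading coefficient of T_n is 2^(n-1), so a_4 = 2^3 = 8. Work downward with a_k = (k+1)(k+2) a_{k+2} / ((k - 4)(k + 4)):
  a_2 = (3)(4)(8) / ((2 - 4)(2 + 4)) = 96/(-12) = -8
  a_0 = (1)(2)(-8) / ((0 - 4)(0 + 4)) = -16/(-16) = 1
Hence T_4(x) = 8 x^4 - 8 x^2 + 1.

T_4(x); series = 8 x^4 - 8 x^2 + 1


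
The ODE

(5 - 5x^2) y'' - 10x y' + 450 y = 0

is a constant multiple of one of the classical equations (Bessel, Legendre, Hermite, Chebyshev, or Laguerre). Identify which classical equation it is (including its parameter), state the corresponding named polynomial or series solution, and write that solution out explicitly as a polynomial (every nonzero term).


All three coefficients share the factor 5; dividing through by 5 gives  (1 - x^2) y'' - 2x y' + 90 y = 0.
This matches the Legendre equation (1 - x^2) y'' - 2x y' + n(n+1) y = 0 (note the -2x y' term) with n(n+1) = 90, so n = 9; the polynomial solution is P_9(x).
With y = sum_k a_k x^k, matching x^k gives (k+2)(k+1) a_{k+2} = [k(k+1) - n(n+1)] a_k = (k - 9)(k + 10) a_k. The right side vanishes at k = 9, so the series with the parity of 9 terminates at degree 9.
Standard normalization (P_n(1) = 1): leading coefficient (2n)!/(2^n (n!)^2) = 6402373705728000/(512*131681894400) = 12155/128, so a_9 = 12155/128. Work downward with a_k = (k+1)(k+2) a_{k+2} / ((k - 9)(k + 10)):
  a_7 = (8)(9)(12155/128) / ((7 - 9)(7 + 10)) = (109395/16)/(-34) = -6435/32
  a_5 = (6)(7)(-6435/32) / ((5 - 9)(5 + 10)) = (-135135/16)/(-60) = 9009/64
  a_3 = (4)(5)(9009/64) / ((3 - 9)(3 + 10)) = (45045/16)/(-78) = -1155/32
  a_1 = (2)(3)(-1155/32) / ((1 - 9)(1 + 10)) = (-3465/16)/(-88) = 315/128
Hence P_9(x) = 12155 x^9/128 - 6435 x^7/32 + 9009 x^5/64 - 1155 x^3/32 + 315 x/128.

P_9(x); series = 12155 x^9/128 - 6435 x^7/32 + 9009 x^5/64 - 1155 x^3/32 + 315 x/128


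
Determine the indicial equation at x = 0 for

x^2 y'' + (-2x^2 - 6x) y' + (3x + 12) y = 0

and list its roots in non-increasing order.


Divide by x^2 to reach normal form y'' + P_1(x) y' + P_2(x) y = 0 with P_1(x) = -2 - 6/x and P_2(x) = 3/x + 12/x^2.
x = 0 is a singular point because the y'-coefficient -2 - 6/x has a pole at x = 0 and the y-coefficient 3/x + 12/x^2 has a pole at x = 0.
It is a regular singular point because x P_1(x) = p(x) = -2x - 6 and x^2 P_2(x) = q(x) = 3x + 12 are polynomials, hence analytic at x = 0.
p(0) = -6,  q(0) = 12.
Indicial equation: r(r-1) + p(0) r + q(0) = 0, i.e. r^2 + (p(0) - 1) r + q(0) = 0, i.e. r^2 - 7 r + 12 = 0.
Discriminant: (-7)^2 - 4(12) = 1, so r = (7 ± 1)/2.
Solving: r_1 = 4, r_2 = 3.

indicial: r^2 - 7 r + 12 = 0; roots r_1 = 4, r_2 = 3


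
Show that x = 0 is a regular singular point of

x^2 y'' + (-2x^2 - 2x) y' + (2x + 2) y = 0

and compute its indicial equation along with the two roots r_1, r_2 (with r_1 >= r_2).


Divide by x^2 to reach normal form y'' + P_1(x) y' + P_2(x) y = 0 with P_1(x) = -2 - 2/x and P_2(x) = 2/x + 2/x^2.
x = 0 is a singular point because the y'-coefficient -2 - 2/x has a pole at x = 0 and the y-coefficient 2/x + 2/x^2 has a pole at x = 0.
It is a regular singular point because x P_1(x) = p(x) = -2x - 2 and x^2 P_2(x) = q(x) = 2x + 2 are polynomials, hence analytic at x = 0.
p(0) = -2,  q(0) = 2.
Indicial equation: r(r-1) + p(0) r + q(0) = 0, i.e. r^2 + (p(0) - 1) r + q(0) = 0, i.e. r^2 - 3 r + 2 = 0.
Discriminant: (-3)^2 - 4(2) = 1, so r = (3 ± 1)/2.
Solving: r_1 = 2, r_2 = 1.

indicial: r^2 - 3 r + 2 = 0; roots r_1 = 2, r_2 = 1
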